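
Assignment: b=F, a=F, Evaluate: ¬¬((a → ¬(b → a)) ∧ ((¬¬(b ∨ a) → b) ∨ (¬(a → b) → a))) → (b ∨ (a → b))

T

b → a = F → F = T
¬(b → a) = ¬T = F
a → ¬(b → a) = F → F = T
b ∨ a = F ∨ F = F
¬(b ∨ a) = ¬F = T
¬¬(b ∨ a) = ¬T = F
¬¬(b ∨ a) → b = F → F = T
a → b = F → F = T
¬(a → b) = ¬T = F
¬(a → b) → a = F → F = T
(¬¬(b ∨ a) → b) ∨ (¬(a → b) → a) = T ∨ T = T
(a → ¬(b → a)) ∧ ((¬¬(b ∨ a) → b) ∨ (¬(a → b) → a)) = T ∧ T = T
¬((a → ¬(b → a)) ∧ ((¬¬(b ∨ a) → b) ∨ (¬(a → b) → a))) = ¬T = F
¬¬((a → ¬(b → a)) ∧ ((¬¬(b ∨ a) → b) ∨ (¬(a → b) → a))) = ¬F = T
a → b = F → F = T
b ∨ (a → b) = F ∨ T = T
¬¬((a → ¬(b → a)) ∧ ((¬¬(b ∨ a) → b) ∨ (¬(a → b) → a))) → (b ∨ (a → b)) = T → T = T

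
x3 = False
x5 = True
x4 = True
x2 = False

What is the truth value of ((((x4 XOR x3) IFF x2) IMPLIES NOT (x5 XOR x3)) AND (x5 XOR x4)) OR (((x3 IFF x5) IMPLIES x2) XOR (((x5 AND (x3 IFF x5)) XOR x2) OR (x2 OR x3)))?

True

x4 XOR x3 = True XOR False = True
(x4 XOR x3) IFF x2 = True IFF False = False
x5 XOR x3 = True XOR False = True
NOT (x5 XOR x3) = NOT True = False
((x4 XOR x3) IFF x2) IMPLIES NOT (x5 XOR x3) = False IMPLIES False = True
x5 XOR x4 = True XOR True = False
(((x4 XOR x3) IFF x2) IMPLIES NOT (x5 XOR x3)) AND (x5 XOR x4) = True AND False = False
x3 IFF x5 = False IFF True = False
(x3 IFF x5) IMPLIES x2 = False IMPLIES False = True
x3 IFF x5 = False IFF True = False
x5 AND (x3 IFF x5) = True AND False = False
(x5 AND (x3 IFF x5)) XOR x2 = False XOR False = False
x2 OR x3 = False OR False = False
((x5 AND (x3 IFF x5)) XOR x2) OR (x2 OR x3) = False OR False = False
((x3 IFF x5) IMPLIES x2) XOR (((x5 AND (x3 IFF x5)) XOR x2) OR (x2 OR x3)) = True XOR False = True
((((x4 XOR x3) IFF x2) IMPLIES NOT (x5 XOR x3)) AND (x5 XOR x4)) OR (((x3 IFF x5) IMPLIES x2) XOR (((x5 AND (x3 IFF x5)) XOR x2) OR (x2 OR x3))) = False OR True = True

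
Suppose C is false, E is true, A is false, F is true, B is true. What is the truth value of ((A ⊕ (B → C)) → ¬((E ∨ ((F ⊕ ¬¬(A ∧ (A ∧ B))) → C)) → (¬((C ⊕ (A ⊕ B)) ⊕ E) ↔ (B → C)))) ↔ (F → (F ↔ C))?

False

Substituting C=False, E=True, A=False, F=True, B=True:
B → C = True → False = False
A ⊕ (B → C) = False ⊕ False = False
A ∧ B = False ∧ True = False
A ∧ (A ∧ B) = False ∧ False = False
¬(A ∧ (A ∧ B)) = ¬False = True
¬¬(A ∧ (A ∧ B)) = ¬True = False
F ⊕ ¬¬(A ∧ (A ∧ B)) = True ⊕ False = True
(F ⊕ ¬¬(A ∧ (A ∧ B))) → C = True → False = False
E ∨ ((F ⊕ ¬¬(A ∧ (A ∧ B))) → C) = True ∨ False = True
A ⊕ B = False ⊕ True = True
C ⊕ (A ⊕ B) = False ⊕ True = True
(C ⊕ (A ⊕ B)) ⊕ E = True ⊕ True = False
¬((C ⊕ (A ⊕ B)) ⊕ E) = ¬False = True
B → C = True → False = False
¬((C ⊕ (A ⊕ B)) ⊕ E) ↔ (B → C) = True ↔ False = False
(E ∨ ((F ⊕ ¬¬(A ∧ (A ∧ B))) → C)) → (¬((C ⊕ (A ⊕ B)) ⊕ E) ↔ (B → C)) = True → False = False
¬((E ∨ ((F ⊕ ¬¬(A ∧ (A ∧ B))) → C)) → (¬((C ⊕ (A ⊕ B)) ⊕ E) ↔ (B → C))) = ¬False = True
(A ⊕ (B → C)) → ¬((E ∨ ((F ⊕ ¬¬(A ∧ (A ∧ B))) → C)) → (¬((C ⊕ (A ⊕ B)) ⊕ E) ↔ (B → C))) = False → True = True
F ↔ C = True ↔ False = False
F → (F ↔ C) = True → False = False
((A ⊕ (B → C)) → ¬((E ∨ ((F ⊕ ¬¬(A ∧ (A ∧ B))) → C)) → (¬((C ⊕ (A ⊕ B)) ⊕ E) ↔ (B → C)))) ↔ (F → (F ↔ C)) = True ↔ False = False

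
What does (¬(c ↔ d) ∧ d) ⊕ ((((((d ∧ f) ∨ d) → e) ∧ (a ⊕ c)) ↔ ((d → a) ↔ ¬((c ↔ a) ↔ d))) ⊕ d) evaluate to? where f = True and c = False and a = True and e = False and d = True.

False

c ↔ d = False ↔ True = False
¬(c ↔ d) = ¬False = True
¬(c ↔ d) ∧ d = True ∧ True = True
d ∧ f = True ∧ True = True
(d ∧ f) ∨ d = True ∨ True = True
((d ∧ f) ∨ d) → e = True → False = False
a ⊕ c = True ⊕ False = True
(((d ∧ f) ∨ d) → e) ∧ (a ⊕ c) = False ∧ True = False
d → a = True → True = True
c ↔ a = False ↔ True = False
(c ↔ a) ↔ d = False ↔ True = False
¬((c ↔ a) ↔ d) = ¬False = True
(d → a) ↔ ¬((c ↔ a) ↔ d) = True ↔ True = True
((((d ∧ f) ∨ d) → e) ∧ (a ⊕ c)) ↔ ((d → a) ↔ ¬((c ↔ a) ↔ d)) = False ↔ True = False
(((((d ∧ f) ∨ d) → e) ∧ (a ⊕ c)) ↔ ((d → a) ↔ ¬((c ↔ a) ↔ d))) ⊕ d = False ⊕ True = True
(¬(c ↔ d) ∧ d) ⊕ ((((((d ∧ f) ∨ d) → e) ∧ (a ⊕ c)) ↔ ((d → a) ↔ ¬((c ↔ a) ↔ d))) ⊕ d) = True ⊕ True = False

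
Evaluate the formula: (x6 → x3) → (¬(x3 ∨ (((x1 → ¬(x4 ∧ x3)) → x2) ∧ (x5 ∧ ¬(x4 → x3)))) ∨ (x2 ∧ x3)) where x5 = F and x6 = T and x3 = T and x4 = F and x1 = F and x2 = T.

Substituting x5=F, x6=T, x3=T, x4=F, x1=F, x2=T:
x6 → x3 = T → T = T
x4 ∧ x3 = F ∧ T = F
¬(x4 ∧ x3) = ¬F = T
x1 → ¬(x4 ∧ x3) = F → T = T
(x1 → ¬(x4 ∧ x3)) → x2 = T → T = T
x4 → x3 = F → T = T
¬(x4 → x3) = ¬T = F
x5 ∧ ¬(x4 → x3) = F ∧ F = F
((x1 → ¬(x4 ∧ x3)) → x2) ∧ (x5 ∧ ¬(x4 → x3)) = T ∧ F = F
x3 ∨ (((x1 → ¬(x4 ∧ x3)) → x2) ∧ (x5 ∧ ¬(x4 → x3))) = T ∨ F = T
¬(x3 ∨ (((x1 → ¬(x4 ∧ x3)) → x2) ∧ (x5 ∧ ¬(x4 → x3)))) = ¬T = F
x2 ∧ x3 = T ∧ T = T
¬(x3 ∨ (((x1 → ¬(x4 ∧ x3)) → x2) ∧ (x5 ∧ ¬(x4 → x3)))) ∨ (x2 ∧ x3) = F ∨ T = T
(x6 → x3) → (¬(x3 ∨ (((x1 → ¬(x4 ∧ x3)) → x2) ∧ (x5 ∧ ¬(x4 → x3)))) ∨ (x2 ∧ x3)) = T → T = T

T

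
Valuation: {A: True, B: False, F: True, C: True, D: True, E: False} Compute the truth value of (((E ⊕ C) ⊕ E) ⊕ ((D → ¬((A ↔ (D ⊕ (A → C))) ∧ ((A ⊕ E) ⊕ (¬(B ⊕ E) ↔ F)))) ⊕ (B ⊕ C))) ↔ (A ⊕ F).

False

E ⊕ C = False ⊕ True = True
(E ⊕ C) ⊕ E = True ⊕ False = True
A → C = True → True = True
D ⊕ (A → C) = True ⊕ True = False
A ↔ (D ⊕ (A → C)) = True ↔ False = False
A ⊕ E = True ⊕ False = True
B ⊕ E = False ⊕ False = False
¬(B ⊕ E) = ¬False = True
¬(B ⊕ E) ↔ F = True ↔ True = True
(A ⊕ E) ⊕ (¬(B ⊕ E) ↔ F) = True ⊕ True = False
(A ↔ (D ⊕ (A → C))) ∧ ((A ⊕ E) ⊕ (¬(B ⊕ E) ↔ F)) = False ∧ False = False
¬((A ↔ (D ⊕ (A → C))) ∧ ((A ⊕ E) ⊕ (¬(B ⊕ E) ↔ F))) = ¬False = True
D → ¬((A ↔ (D ⊕ (A → C))) ∧ ((A ⊕ E) ⊕ (¬(B ⊕ E) ↔ F))) = True → True = True
B ⊕ C = False ⊕ True = True
(D → ¬((A ↔ (D ⊕ (A → C))) ∧ ((A ⊕ E) ⊕ (¬(B ⊕ E) ↔ F)))) ⊕ (B ⊕ C) = True ⊕ True = False
((E ⊕ C) ⊕ E) ⊕ ((D → ¬((A ↔ (D ⊕ (A → C))) ∧ ((A ⊕ E) ⊕ (¬(B ⊕ E) ↔ F)))) ⊕ (B ⊕ C)) = True ⊕ False = True
A ⊕ F = True ⊕ True = False
(((E ⊕ C) ⊕ E) ⊕ ((D → ¬((A ↔ (D ⊕ (A → C))) ∧ ((A ⊕ E) ⊕ (¬(B ⊕ E) ↔ F)))) ⊕ (B ⊕ C))) ↔ (A ⊕ F) = True ↔ False = False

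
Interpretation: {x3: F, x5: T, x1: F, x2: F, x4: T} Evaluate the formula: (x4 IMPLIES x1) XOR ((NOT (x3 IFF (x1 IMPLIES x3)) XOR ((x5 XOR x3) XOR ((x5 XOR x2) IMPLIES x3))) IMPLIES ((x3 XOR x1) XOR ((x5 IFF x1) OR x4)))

Substituting x3=F, x5=T, x1=F, x2=F, x4=T:
x4 IMPLIES x1 = T IMPLIES F = F
x1 IMPLIES x3 = F IMPLIES F = T
x3 IFF (x1 IMPLIES x3) = F IFF T = F
NOT (x3 IFF (x1 IMPLIES x3)) = NOT F = T
x5 XOR x3 = T XOR F = T
x5 XOR x2 = T XOR F = T
(x5 XOR x2) IMPLIES x3 = T IMPLIES F = F
(x5 XOR x3) XOR ((x5 XOR x2) IMPLIES x3) = T XOR F = T
NOT (x3 IFF (x1 IMPLIES x3)) XOR ((x5 XOR x3) XOR ((x5 XOR x2) IMPLIES x3)) = T XOR T = F
x3 XOR x1 = F XOR F = F
x5 IFF x1 = T IFF F = F
(x5 IFF x1) OR x4 = F OR T = T
(x3 XOR x1) XOR ((x5 IFF x1) OR x4) = F XOR T = T
(NOT (x3 IFF (x1 IMPLIES x3)) XOR ((x5 XOR x3) XOR ((x5 XOR x2) IMPLIES x3))) IMPLIES ((x3 XOR x1) XOR ((x5 IFF x1) OR x4)) = F IMPLIES T = T
(x4 IMPLIES x1) XOR ((NOT (x3 IFF (x1 IMPLIES x3)) XOR ((x5 XOR x3) XOR ((x5 XOR x2) IMPLIES x3))) IMPLIES ((x3 XOR x1) XOR ((x5 IFF x1) OR x4))) = F XOR T = T

T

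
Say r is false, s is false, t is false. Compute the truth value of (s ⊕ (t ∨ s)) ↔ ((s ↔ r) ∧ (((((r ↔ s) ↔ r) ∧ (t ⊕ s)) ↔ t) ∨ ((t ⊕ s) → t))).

False

t ∨ s = False ∨ False = False
s ⊕ (t ∨ s) = False ⊕ False = False
s ↔ r = False ↔ False = True
r ↔ s = False ↔ False = True
(r ↔ s) ↔ r = True ↔ False = False
t ⊕ s = False ⊕ False = False
((r ↔ s) ↔ r) ∧ (t ⊕ s) = False ∧ False = False
(((r ↔ s) ↔ r) ∧ (t ⊕ s)) ↔ t = False ↔ False = True
t ⊕ s = False ⊕ False = False
(t ⊕ s) → t = False → False = True
((((r ↔ s) ↔ r) ∧ (t ⊕ s)) ↔ t) ∨ ((t ⊕ s) → t) = True ∨ True = True
(s ↔ r) ∧ (((((r ↔ s) ↔ r) ∧ (t ⊕ s)) ↔ t) ∨ ((t ⊕ s) → t)) = True ∧ True = True
(s ⊕ (t ∨ s)) ↔ ((s ↔ r) ∧ (((((r ↔ s) ↔ r) ∧ (t ⊕ s)) ↔ t) ∨ ((t ⊕ s) → t))) = False ↔ True = False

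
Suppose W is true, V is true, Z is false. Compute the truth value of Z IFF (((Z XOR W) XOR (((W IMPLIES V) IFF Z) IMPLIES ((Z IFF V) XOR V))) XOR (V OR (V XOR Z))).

Z XOR W = F XOR T = T
W IMPLIES V = T IMPLIES T = T
(W IMPLIES V) IFF Z = T IFF F = F
Z IFF V = F IFF T = F
(Z IFF V) XOR V = F XOR T = T
((W IMPLIES V) IFF Z) IMPLIES ((Z IFF V) XOR V) = F IMPLIES T = T
(Z XOR W) XOR (((W IMPLIES V) IFF Z) IMPLIES ((Z IFF V) XOR V)) = T XOR T = F
V XOR Z = T XOR F = T
V OR (V XOR Z) = T OR T = T
((Z XOR W) XOR (((W IMPLIES V) IFF Z) IMPLIES ((Z IFF V) XOR V))) XOR (V OR (V XOR Z)) = F XOR T = T
Z IFF (((Z XOR W) XOR (((W IMPLIES V) IFF Z) IMPLIES ((Z IFF V) XOR V))) XOR (V OR (V XOR Z))) = F IFF T = F

F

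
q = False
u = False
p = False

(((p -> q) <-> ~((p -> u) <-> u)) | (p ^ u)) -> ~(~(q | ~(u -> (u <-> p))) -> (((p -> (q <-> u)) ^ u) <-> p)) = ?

Substituting q=False, u=False, p=False:
p -> q = False -> False = True
p -> u = False -> False = True
(p -> u) <-> u = True <-> False = False
~((p -> u) <-> u) = ~False = True
(p -> q) <-> ~((p -> u) <-> u) = True <-> True = True
p ^ u = False ^ False = False
((p -> q) <-> ~((p -> u) <-> u)) | (p ^ u) = True | False = True
u <-> p = False <-> False = True
u -> (u <-> p) = False -> True = True
~(u -> (u <-> p)) = ~True = False
q | ~(u -> (u <-> p)) = False | False = False
~(q | ~(u -> (u <-> p))) = ~False = True
q <-> u = False <-> False = True
p -> (q <-> u) = False -> True = True
(p -> (q <-> u)) ^ u = True ^ False = True
((p -> (q <-> u)) ^ u) <-> p = True <-> False = False
~(q | ~(u -> (u <-> p))) -> (((p -> (q <-> u)) ^ u) <-> p) = True -> False = False
~(~(q | ~(u -> (u <-> p))) -> (((p -> (q <-> u)) ^ u) <-> p)) = ~False = True
(((p -> q) <-> ~((p -> u) <-> u)) | (p ^ u)) -> ~(~(q | ~(u -> (u <-> p))) -> (((p -> (q <-> u)) ^ u) <-> p)) = True -> True = True

True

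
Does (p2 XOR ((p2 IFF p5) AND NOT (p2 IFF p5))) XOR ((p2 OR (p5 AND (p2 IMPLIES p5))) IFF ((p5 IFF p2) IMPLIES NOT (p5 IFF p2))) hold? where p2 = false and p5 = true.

p2 IFF p5 = false IFF true = false
p2 IFF p5 = false IFF true = false
NOT (p2 IFF p5) = NOT false = true
(p2 IFF p5) AND NOT (p2 IFF p5) = false AND true = false
p2 XOR ((p2 IFF p5) AND NOT (p2 IFF p5)) = false XOR false = false
p2 IMPLIES p5 = false IMPLIES true = true
p5 AND (p2 IMPLIES p5) = true AND true = true
p2 OR (p5 AND (p2 IMPLIES p5)) = false OR true = true
p5 IFF p2 = true IFF false = false
p5 IFF p2 = true IFF false = false
NOT (p5 IFF p2) = NOT false = true
(p5 IFF p2) IMPLIES NOT (p5 IFF p2) = false IMPLIES true = true
(p2 OR (p5 AND (p2 IMPLIES p5))) IFF ((p5 IFF p2) IMPLIES NOT (p5 IFF p2)) = true IFF true = true
(p2 XOR ((p2 IFF p5) AND NOT (p2 IFF p5))) XOR ((p2 OR (p5 AND (p2 IMPLIES p5))) IFF ((p5 IFF p2) IMPLIES NOT (p5 IFF p2))) = false XOR true = true

true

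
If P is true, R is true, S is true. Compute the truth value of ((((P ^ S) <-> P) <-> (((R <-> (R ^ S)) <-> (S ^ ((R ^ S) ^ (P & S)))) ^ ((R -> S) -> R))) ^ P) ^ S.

P ^ S = T ^ T = F
(P ^ S) <-> P = F <-> T = F
R ^ S = T ^ T = F
R <-> (R ^ S) = T <-> F = F
R ^ S = T ^ T = F
P & S = T & T = T
(R ^ S) ^ (P & S) = F ^ T = T
S ^ ((R ^ S) ^ (P & S)) = T ^ T = F
(R <-> (R ^ S)) <-> (S ^ ((R ^ S) ^ (P & S))) = F <-> F = T
R -> S = T -> T = T
(R -> S) -> R = T -> T = T
((R <-> (R ^ S)) <-> (S ^ ((R ^ S) ^ (P & S)))) ^ ((R -> S) -> R) = T ^ T = F
((P ^ S) <-> P) <-> (((R <-> (R ^ S)) <-> (S ^ ((R ^ S) ^ (P & S)))) ^ ((R -> S) -> R)) = F <-> F = T
(((P ^ S) <-> P) <-> (((R <-> (R ^ S)) <-> (S ^ ((R ^ S) ^ (P & S)))) ^ ((R -> S) -> R))) ^ P = T ^ T = F
((((P ^ S) <-> P) <-> (((R <-> (R ^ S)) <-> (S ^ ((R ^ S) ^ (P & S)))) ^ ((R -> S) -> R))) ^ P) ^ S = F ^ T = T

T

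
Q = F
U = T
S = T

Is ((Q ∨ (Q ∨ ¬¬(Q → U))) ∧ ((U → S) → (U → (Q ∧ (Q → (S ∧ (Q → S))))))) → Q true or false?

Q → U = F → T = T
¬(Q → U) = ¬T = F
¬¬(Q → U) = ¬F = T
Q ∨ ¬¬(Q → U) = F ∨ T = T
Q ∨ (Q ∨ ¬¬(Q → U)) = F ∨ T = T
U → S = T → T = T
Q → S = F → T = T
S ∧ (Q → S) = T ∧ T = T
Q → (S ∧ (Q → S)) = F → T = T
Q ∧ (Q → (S ∧ (Q → S))) = F ∧ T = F
U → (Q ∧ (Q → (S ∧ (Q → S)))) = T → F = F
(U → S) → (U → (Q ∧ (Q → (S ∧ (Q → S))))) = T → F = F
(Q ∨ (Q ∨ ¬¬(Q → U))) ∧ ((U → S) → (U → (Q ∧ (Q → (S ∧ (Q → S)))))) = T ∧ F = F
((Q ∨ (Q ∨ ¬¬(Q → U))) ∧ ((U → S) → (U → (Q ∧ (Q → (S ∧ (Q → S))))))) → Q = F → F = T

T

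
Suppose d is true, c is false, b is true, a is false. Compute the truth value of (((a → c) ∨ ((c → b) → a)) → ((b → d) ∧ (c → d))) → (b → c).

F

a → c = F → F = T
c → b = F → T = T
(c → b) → a = T → F = F
(a → c) ∨ ((c → b) → a) = T ∨ F = T
b → d = T → T = T
c → d = F → T = T
(b → d) ∧ (c → d) = T ∧ T = T
((a → c) ∨ ((c → b) → a)) → ((b → d) ∧ (c → d)) = T → T = T
b → c = T → F = F
(((a → c) ∨ ((c → b) → a)) → ((b → d) ∧ (c → d))) → (b → c) = T → F = F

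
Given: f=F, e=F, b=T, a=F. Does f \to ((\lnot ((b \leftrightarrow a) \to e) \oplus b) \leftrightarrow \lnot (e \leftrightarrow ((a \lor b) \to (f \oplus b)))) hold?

T

b \leftrightarrow a = T \leftrightarrow F = F
(b \leftrightarrow a) \to e = F \to F = T
\lnot ((b \leftrightarrow a) \to e) = \lnot T = F
\lnot ((b \leftrightarrow a) \to e) \oplus b = F \oplus T = T
a \lor b = F \lor T = T
f \oplus b = F \oplus T = T
(a \lor b) \to (f \oplus b) = T \to T = T
e \leftrightarrow ((a \lor b) \to (f \oplus b)) = F \leftrightarrow T = F
\lnot (e \leftrightarrow ((a \lor b) \to (f \oplus b))) = \lnot F = T
(\lnot ((b \leftrightarrow a) \to e) \oplus b) \leftrightarrow \lnot (e \leftrightarrow ((a \lor b) \to (f \oplus b))) = T \leftrightarrow T = T
f \to ((\lnot ((b \leftrightarrow a) \to e) \oplus b) \leftrightarrow \lnot (e \leftrightarrow ((a \lor b) \to (f \oplus b)))) = F \to T = T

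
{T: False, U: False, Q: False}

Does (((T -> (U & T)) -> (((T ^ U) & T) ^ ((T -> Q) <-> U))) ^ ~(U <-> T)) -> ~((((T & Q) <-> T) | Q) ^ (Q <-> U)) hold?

True

U & T = False & False = False
T -> (U & T) = False -> False = True
T ^ U = False ^ False = False
(T ^ U) & T = False & False = False
T -> Q = False -> False = True
(T -> Q) <-> U = True <-> False = False
((T ^ U) & T) ^ ((T -> Q) <-> U) = False ^ False = False
(T -> (U & T)) -> (((T ^ U) & T) ^ ((T -> Q) <-> U)) = True -> False = False
U <-> T = False <-> False = True
~(U <-> T) = ~True = False
((T -> (U & T)) -> (((T ^ U) & T) ^ ((T -> Q) <-> U))) ^ ~(U <-> T) = False ^ False = False
T & Q = False & False = False
(T & Q) <-> T = False <-> False = True
((T & Q) <-> T) | Q = True | False = True
Q <-> U = False <-> False = True
(((T & Q) <-> T) | Q) ^ (Q <-> U) = True ^ True = False
~((((T & Q) <-> T) | Q) ^ (Q <-> U)) = ~False = True
(((T -> (U & T)) -> (((T ^ U) & T) ^ ((T -> Q) <-> U))) ^ ~(U <-> T)) -> ~((((T & Q) <-> T) | Q) ^ (Q <-> U)) = False -> True = True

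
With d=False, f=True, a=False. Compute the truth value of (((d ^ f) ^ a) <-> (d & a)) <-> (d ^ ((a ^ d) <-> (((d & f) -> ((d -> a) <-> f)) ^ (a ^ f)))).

False

Substituting d=False, f=True, a=False:
d ^ f = False ^ True = True
(d ^ f) ^ a = True ^ False = True
d & a = False & False = False
((d ^ f) ^ a) <-> (d & a) = True <-> False = False
a ^ d = False ^ False = False
d & f = False & True = False
d -> a = False -> False = True
(d -> a) <-> f = True <-> True = True
(d & f) -> ((d -> a) <-> f) = False -> True = True
a ^ f = False ^ True = True
((d & f) -> ((d -> a) <-> f)) ^ (a ^ f) = True ^ True = False
(a ^ d) <-> (((d & f) -> ((d -> a) <-> f)) ^ (a ^ f)) = False <-> False = True
d ^ ((a ^ d) <-> (((d & f) -> ((d -> a) <-> f)) ^ (a ^ f))) = False ^ True = True
(((d ^ f) ^ a) <-> (d & a)) <-> (d ^ ((a ^ d) <-> (((d & f) -> ((d -> a) <-> f)) ^ (a ^ f)))) = False <-> True = False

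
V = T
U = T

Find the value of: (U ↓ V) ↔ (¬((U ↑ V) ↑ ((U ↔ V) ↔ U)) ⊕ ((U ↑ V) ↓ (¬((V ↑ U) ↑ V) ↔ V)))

U ↓ V = T ↓ T = F
U ↑ V = T ↑ T = F
U ↔ V = T ↔ T = T
(U ↔ V) ↔ U = T ↔ T = T
(U ↑ V) ↑ ((U ↔ V) ↔ U) = F ↑ T = T
¬((U ↑ V) ↑ ((U ↔ V) ↔ U)) = ¬T = F
U ↑ V = T ↑ T = F
V ↑ U = T ↑ T = F
(V ↑ U) ↑ V = F ↑ T = T
¬((V ↑ U) ↑ V) = ¬T = F
¬((V ↑ U) ↑ V) ↔ V = F ↔ T = F
(U ↑ V) ↓ (¬((V ↑ U) ↑ V) ↔ V) = F ↓ F = T
¬((U ↑ V) ↑ ((U ↔ V) ↔ U)) ⊕ ((U ↑ V) ↓ (¬((V ↑ U) ↑ V) ↔ V)) = F ⊕ T = T
(U ↓ V) ↔ (¬((U ↑ V) ↑ ((U ↔ V) ↔ U)) ⊕ ((U ↑ V) ↓ (¬((V ↑ U) ↑ V) ↔ V))) = F ↔ T = F

F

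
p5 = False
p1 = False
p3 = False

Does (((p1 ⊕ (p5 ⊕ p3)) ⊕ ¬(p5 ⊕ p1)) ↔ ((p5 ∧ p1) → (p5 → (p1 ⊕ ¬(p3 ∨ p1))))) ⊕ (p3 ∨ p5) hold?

p5 ⊕ p3 = False ⊕ False = False
p1 ⊕ (p5 ⊕ p3) = False ⊕ False = False
p5 ⊕ p1 = False ⊕ False = False
¬(p5 ⊕ p1) = ¬False = True
(p1 ⊕ (p5 ⊕ p3)) ⊕ ¬(p5 ⊕ p1) = False ⊕ True = True
p5 ∧ p1 = False ∧ False = False
p3 ∨ p1 = False ∨ False = False
¬(p3 ∨ p1) = ¬False = True
p1 ⊕ ¬(p3 ∨ p1) = False ⊕ True = True
p5 → (p1 ⊕ ¬(p3 ∨ p1)) = False → True = True
(p5 ∧ p1) → (p5 → (p1 ⊕ ¬(p3 ∨ p1))) = False → True = True
((p1 ⊕ (p5 ⊕ p3)) ⊕ ¬(p5 ⊕ p1)) ↔ ((p5 ∧ p1) → (p5 → (p1 ⊕ ¬(p3 ∨ p1)))) = True ↔ True = True
p3 ∨ p5 = False ∨ False = False
(((p1 ⊕ (p5 ⊕ p3)) ⊕ ¬(p5 ⊕ p1)) ↔ ((p5 ∧ p1) → (p5 → (p1 ⊕ ¬(p3 ∨ p1))))) ⊕ (p3 ∨ p5) = True ⊕ False = True

True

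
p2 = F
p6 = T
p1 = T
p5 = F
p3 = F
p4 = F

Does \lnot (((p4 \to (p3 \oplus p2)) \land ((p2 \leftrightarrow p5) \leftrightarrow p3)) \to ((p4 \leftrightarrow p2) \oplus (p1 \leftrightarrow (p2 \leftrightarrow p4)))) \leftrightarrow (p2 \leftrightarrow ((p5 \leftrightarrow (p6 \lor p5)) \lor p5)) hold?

p3 \oplus p2 = F \oplus F = F
p4 \to (p3 \oplus p2) = F \to F = T
p2 \leftrightarrow p5 = F \leftrightarrow F = T
(p2 \leftrightarrow p5) \leftrightarrow p3 = T \leftrightarrow F = F
(p4 \to (p3 \oplus p2)) \land ((p2 \leftrightarrow p5) \leftrightarrow p3) = T \land F = F
p4 \leftrightarrow p2 = F \leftrightarrow F = T
p2 \leftrightarrow p4 = F \leftrightarrow F = T
p1 \leftrightarrow (p2 \leftrightarrow p4) = T \leftrightarrow T = T
(p4 \leftrightarrow p2) \oplus (p1 \leftrightarrow (p2 \leftrightarrow p4)) = T \oplus T = F
((p4 \to (p3 \oplus p2)) \land ((p2 \leftrightarrow p5) \leftrightarrow p3)) \to ((p4 \leftrightarrow p2) \oplus (p1 \leftrightarrow (p2 \leftrightarrow p4))) = F \to F = T
\lnot (((p4 \to (p3 \oplus p2)) \land ((p2 \leftrightarrow p5) \leftrightarrow p3)) \to ((p4 \leftrightarrow p2) \oplus (p1 \leftrightarrow (p2 \leftrightarrow p4)))) = \lnot T = F
p6 \lor p5 = T \lor F = T
p5 \leftrightarrow (p6 \lor p5) = F \leftrightarrow T = F
(p5 \leftrightarrow (p6 \lor p5)) \lor p5 = F \lor F = F
p2 \leftrightarrow ((p5 \leftrightarrow (p6 \lor p5)) \lor p5) = F \leftrightarrow F = T
\lnot (((p4 \to (p3 \oplus p2)) \land ((p2 \leftrightarrow p5) \leftrightarrow p3)) \to ((p4 \leftrightarrow p2) \oplus (p1 \leftrightarrow (p2 \leftrightarrow p4)))) \leftrightarrow (p2 \leftrightarrow ((p5 \leftrightarrow (p6 \lor p5)) \lor p5)) = F \leftrightarrow T = F

F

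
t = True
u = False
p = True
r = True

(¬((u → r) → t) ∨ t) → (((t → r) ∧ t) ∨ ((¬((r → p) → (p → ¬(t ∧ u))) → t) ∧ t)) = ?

True

u → r = False → True = True
(u → r) → t = True → True = True
¬((u → r) → t) = ¬True = False
¬((u → r) → t) ∨ t = False ∨ True = True
t → r = True → True = True
(t → r) ∧ t = True ∧ True = True
r → p = True → True = True
t ∧ u = True ∧ False = False
¬(t ∧ u) = ¬False = True
p → ¬(t ∧ u) = True → True = True
(r → p) → (p → ¬(t ∧ u)) = True → True = True
¬((r → p) → (p → ¬(t ∧ u))) = ¬True = False
¬((r → p) → (p → ¬(t ∧ u))) → t = False → True = True
(¬((r → p) → (p → ¬(t ∧ u))) → t) ∧ t = True ∧ True = True
((t → r) ∧ t) ∨ ((¬((r → p) → (p → ¬(t ∧ u))) → t) ∧ t) = True ∨ True = True
(¬((u → r) → t) ∨ t) → (((t → r) ∧ t) ∨ ((¬((r → p) → (p → ¬(t ∧ u))) → t) ∧ t)) = True → True = True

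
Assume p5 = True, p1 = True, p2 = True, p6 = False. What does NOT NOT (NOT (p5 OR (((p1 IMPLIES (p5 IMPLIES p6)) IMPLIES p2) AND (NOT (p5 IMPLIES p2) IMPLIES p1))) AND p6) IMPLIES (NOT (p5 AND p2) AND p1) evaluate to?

p5 IMPLIES p6 = True IMPLIES False = False
p1 IMPLIES (p5 IMPLIES p6) = True IMPLIES False = False
(p1 IMPLIES (p5 IMPLIES p6)) IMPLIES p2 = False IMPLIES True = True
p5 IMPLIES p2 = True IMPLIES True = True
NOT (p5 IMPLIES p2) = NOT True = False
NOT (p5 IMPLIES p2) IMPLIES p1 = False IMPLIES True = True
((p1 IMPLIES (p5 IMPLIES p6)) IMPLIES p2) AND (NOT (p5 IMPLIES p2) IMPLIES p1) = True AND True = True
p5 OR (((p1 IMPLIES (p5 IMPLIES p6)) IMPLIES p2) AND (NOT (p5 IMPLIES p2) IMPLIES p1)) = True OR True = True
NOT (p5 OR (((p1 IMPLIES (p5 IMPLIES p6)) IMPLIES p2) AND (NOT (p5 IMPLIES p2) IMPLIES p1))) = NOT True = False
NOT (p5 OR (((p1 IMPLIES (p5 IMPLIES p6)) IMPLIES p2) AND (NOT (p5 IMPLIES p2) IMPLIES p1))) AND p6 = False AND False = False
NOT (NOT (p5 OR (((p1 IMPLIES (p5 IMPLIES p6)) IMPLIES p2) AND (NOT (p5 IMPLIES p2) IMPLIES p1))) AND p6) = NOT False = True
NOT NOT (NOT (p5 OR (((p1 IMPLIES (p5 IMPLIES p6)) IMPLIES p2) AND (NOT (p5 IMPLIES p2) IMPLIES p1))) AND p6) = NOT True = False
p5 AND p2 = True AND True = True
NOT (p5 AND p2) = NOT True = False
NOT (p5 AND p2) AND p1 = False AND True = False
NOT NOT (NOT (p5 OR (((p1 IMPLIES (p5 IMPLIES p6)) IMPLIES p2) AND (NOT (p5 IMPLIES p2) IMPLIES p1))) AND p6) IMPLIES (NOT (p5 AND p2) AND p1) = False IMPLIES False = True

True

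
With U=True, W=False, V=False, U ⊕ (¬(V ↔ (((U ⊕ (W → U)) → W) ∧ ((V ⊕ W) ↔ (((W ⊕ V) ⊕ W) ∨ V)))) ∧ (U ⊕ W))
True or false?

W → U = False → True = True
U ⊕ (W → U) = True ⊕ True = False
(U ⊕ (W → U)) → W = False → False = True
V ⊕ W = False ⊕ False = False
W ⊕ V = False ⊕ False = False
(W ⊕ V) ⊕ W = False ⊕ False = False
((W ⊕ V) ⊕ W) ∨ V = False ∨ False = False
(V ⊕ W) ↔ (((W ⊕ V) ⊕ W) ∨ V) = False ↔ False = True
((U ⊕ (W → U)) → W) ∧ ((V ⊕ W) ↔ (((W ⊕ V) ⊕ W) ∨ V)) = True ∧ True = True
V ↔ (((U ⊕ (W → U)) → W) ∧ ((V ⊕ W) ↔ (((W ⊕ V) ⊕ W) ∨ V))) = False ↔ True = False
¬(V ↔ (((U ⊕ (W → U)) → W) ∧ ((V ⊕ W) ↔ (((W ⊕ V) ⊕ W) ∨ V)))) = ¬False = True
U ⊕ W = True ⊕ False = True
¬(V ↔ (((U ⊕ (W → U)) → W) ∧ ((V ⊕ W) ↔ (((W ⊕ V) ⊕ W) ∨ V)))) ∧ (U ⊕ W) = True ∧ True = True
U ⊕ (¬(V ↔ (((U ⊕ (W → U)) → W) ∧ ((V ⊕ W) ↔ (((W ⊕ V) ⊕ W) ∨ V)))) ∧ (U ⊕ W)) = True ⊕ True = False

False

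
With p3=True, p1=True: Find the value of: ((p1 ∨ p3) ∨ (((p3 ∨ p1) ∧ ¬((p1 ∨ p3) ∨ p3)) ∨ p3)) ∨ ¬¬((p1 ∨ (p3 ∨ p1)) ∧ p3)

True

p1 ∨ p3 = True ∨ True = True
p3 ∨ p1 = True ∨ True = True
p1 ∨ p3 = True ∨ True = True
(p1 ∨ p3) ∨ p3 = True ∨ True = True
¬((p1 ∨ p3) ∨ p3) = ¬True = False
(p3 ∨ p1) ∧ ¬((p1 ∨ p3) ∨ p3) = True ∧ False = False
((p3 ∨ p1) ∧ ¬((p1 ∨ p3) ∨ p3)) ∨ p3 = False ∨ True = True
(p1 ∨ p3) ∨ (((p3 ∨ p1) ∧ ¬((p1 ∨ p3) ∨ p3)) ∨ p3) = True ∨ True = True
p3 ∨ p1 = True ∨ True = True
p1 ∨ (p3 ∨ p1) = True ∨ True = True
(p1 ∨ (p3 ∨ p1)) ∧ p3 = True ∧ True = True
¬((p1 ∨ (p3 ∨ p1)) ∧ p3) = ¬True = False
¬¬((p1 ∨ (p3 ∨ p1)) ∧ p3) = ¬False = True
((p1 ∨ p3) ∨ (((p3 ∨ p1) ∧ ¬((p1 ∨ p3) ∨ p3)) ∨ p3)) ∨ ¬¬((p1 ∨ (p3 ∨ p1)) ∧ p3) = True ∨ True = True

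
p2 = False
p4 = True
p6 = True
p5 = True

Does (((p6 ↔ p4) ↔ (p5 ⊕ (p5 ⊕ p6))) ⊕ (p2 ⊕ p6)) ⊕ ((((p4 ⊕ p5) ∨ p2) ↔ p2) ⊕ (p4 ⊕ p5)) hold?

True

p6 ↔ p4 = True ↔ True = True
p5 ⊕ p6 = True ⊕ True = False
p5 ⊕ (p5 ⊕ p6) = True ⊕ False = True
(p6 ↔ p4) ↔ (p5 ⊕ (p5 ⊕ p6)) = True ↔ True = True
p2 ⊕ p6 = False ⊕ True = True
((p6 ↔ p4) ↔ (p5 ⊕ (p5 ⊕ p6))) ⊕ (p2 ⊕ p6) = True ⊕ True = False
p4 ⊕ p5 = True ⊕ True = False
(p4 ⊕ p5) ∨ p2 = False ∨ False = False
((p4 ⊕ p5) ∨ p2) ↔ p2 = False ↔ False = True
p4 ⊕ p5 = True ⊕ True = False
(((p4 ⊕ p5) ∨ p2) ↔ p2) ⊕ (p4 ⊕ p5) = True ⊕ False = True
(((p6 ↔ p4) ↔ (p5 ⊕ (p5 ⊕ p6))) ⊕ (p2 ⊕ p6)) ⊕ ((((p4 ⊕ p5) ∨ p2) ↔ p2) ⊕ (p4 ⊕ p5)) = False ⊕ True = True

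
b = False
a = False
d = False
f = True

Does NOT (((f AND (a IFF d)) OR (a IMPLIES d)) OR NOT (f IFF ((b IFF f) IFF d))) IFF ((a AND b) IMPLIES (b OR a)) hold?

False

a IFF d = False IFF False = True
f AND (a IFF d) = True AND True = True
a IMPLIES d = False IMPLIES False = True
(f AND (a IFF d)) OR (a IMPLIES d) = True OR True = True
b IFF f = False IFF True = False
(b IFF f) IFF d = False IFF False = True
f IFF ((b IFF f) IFF d) = True IFF True = True
NOT (f IFF ((b IFF f) IFF d)) = NOT True = False
((f AND (a IFF d)) OR (a IMPLIES d)) OR NOT (f IFF ((b IFF f) IFF d)) = True OR False = True
NOT (((f AND (a IFF d)) OR (a IMPLIES d)) OR NOT (f IFF ((b IFF f) IFF d))) = NOT True = False
a AND b = False AND False = False
b OR a = False OR False = False
(a AND b) IMPLIES (b OR a) = False IMPLIES False = True
NOT (((f AND (a IFF d)) OR (a IMPLIES d)) OR NOT (f IFF ((b IFF f) IFF d))) IFF ((a AND b) IMPLIES (b OR a)) = False IFF True = False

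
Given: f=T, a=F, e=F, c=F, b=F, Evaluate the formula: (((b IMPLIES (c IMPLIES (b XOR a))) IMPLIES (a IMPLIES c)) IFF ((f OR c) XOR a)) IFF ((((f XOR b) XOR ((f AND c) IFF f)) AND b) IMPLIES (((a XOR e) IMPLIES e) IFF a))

T

b XOR a = F XOR F = F
c IMPLIES (b XOR a) = F IMPLIES F = T
b IMPLIES (c IMPLIES (b XOR a)) = F IMPLIES T = T
a IMPLIES c = F IMPLIES F = T
(b IMPLIES (c IMPLIES (b XOR a))) IMPLIES (a IMPLIES c) = T IMPLIES T = T
f OR c = T OR F = T
(f OR c) XOR a = T XOR F = T
((b IMPLIES (c IMPLIES (b XOR a))) IMPLIES (a IMPLIES c)) IFF ((f OR c) XOR a) = T IFF T = T
f XOR b = T XOR F = T
f AND c = T AND F = F
(f AND c) IFF f = F IFF T = F
(f XOR b) XOR ((f AND c) IFF f) = T XOR F = T
((f XOR b) XOR ((f AND c) IFF f)) AND b = T AND F = F
a XOR e = F XOR F = F
(a XOR e) IMPLIES e = F IMPLIES F = T
((a XOR e) IMPLIES e) IFF a = T IFF F = F
(((f XOR b) XOR ((f AND c) IFF f)) AND b) IMPLIES (((a XOR e) IMPLIES e) IFF a) = F IMPLIES F = T
(((b IMPLIES (c IMPLIES (b XOR a))) IMPLIES (a IMPLIES c)) IFF ((f OR c) XOR a)) IFF ((((f XOR b) XOR ((f AND c) IFF f)) AND b) IMPLIES (((a XOR e) IMPLIES e) IFF a)) = T IFF T = T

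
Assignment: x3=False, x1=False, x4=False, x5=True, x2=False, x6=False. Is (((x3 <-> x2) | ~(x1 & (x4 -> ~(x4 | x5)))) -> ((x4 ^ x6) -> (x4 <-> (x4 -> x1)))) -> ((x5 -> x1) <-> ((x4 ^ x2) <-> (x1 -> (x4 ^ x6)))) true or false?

True

x3 <-> x2 = False <-> False = True
x4 | x5 = False | True = True
~(x4 | x5) = ~True = False
x4 -> ~(x4 | x5) = False -> False = True
x1 & (x4 -> ~(x4 | x5)) = False & True = False
~(x1 & (x4 -> ~(x4 | x5))) = ~False = True
(x3 <-> x2) | ~(x1 & (x4 -> ~(x4 | x5))) = True | True = True
x4 ^ x6 = False ^ False = False
x4 -> x1 = False -> False = True
x4 <-> (x4 -> x1) = False <-> True = False
(x4 ^ x6) -> (x4 <-> (x4 -> x1)) = False -> False = True
((x3 <-> x2) | ~(x1 & (x4 -> ~(x4 | x5)))) -> ((x4 ^ x6) -> (x4 <-> (x4 -> x1))) = True -> True = True
x5 -> x1 = True -> False = False
x4 ^ x2 = False ^ False = False
x4 ^ x6 = False ^ False = False
x1 -> (x4 ^ x6) = False -> False = True
(x4 ^ x2) <-> (x1 -> (x4 ^ x6)) = False <-> True = False
(x5 -> x1) <-> ((x4 ^ x2) <-> (x1 -> (x4 ^ x6))) = False <-> False = True
(((x3 <-> x2) | ~(x1 & (x4 -> ~(x4 | x5)))) -> ((x4 ^ x6) -> (x4 <-> (x4 -> x1)))) -> ((x5 -> x1) <-> ((x4 ^ x2) <-> (x1 -> (x4 ^ x6)))) = True -> True = True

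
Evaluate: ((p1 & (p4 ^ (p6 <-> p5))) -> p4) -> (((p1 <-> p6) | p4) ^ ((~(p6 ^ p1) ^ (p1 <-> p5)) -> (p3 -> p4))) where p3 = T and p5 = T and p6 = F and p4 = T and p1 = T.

Substituting p3=T, p5=T, p6=F, p4=T, p1=T:
p6 <-> p5 = F <-> T = F
p4 ^ (p6 <-> p5) = T ^ F = T
p1 & (p4 ^ (p6 <-> p5)) = T & T = T
(p1 & (p4 ^ (p6 <-> p5))) -> p4 = T -> T = T
p1 <-> p6 = T <-> F = F
(p1 <-> p6) | p4 = F | T = T
p6 ^ p1 = F ^ T = T
~(p6 ^ p1) = ~T = F
p1 <-> p5 = T <-> T = T
~(p6 ^ p1) ^ (p1 <-> p5) = F ^ T = T
p3 -> p4 = T -> T = T
(~(p6 ^ p1) ^ (p1 <-> p5)) -> (p3 -> p4) = T -> T = T
((p1 <-> p6) | p4) ^ ((~(p6 ^ p1) ^ (p1 <-> p5)) -> (p3 -> p4)) = T ^ T = F
((p1 & (p4 ^ (p6 <-> p5))) -> p4) -> (((p1 <-> p6) | p4) ^ ((~(p6 ^ p1) ^ (p1 <-> p5)) -> (p3 -> p4))) = T -> F = F

F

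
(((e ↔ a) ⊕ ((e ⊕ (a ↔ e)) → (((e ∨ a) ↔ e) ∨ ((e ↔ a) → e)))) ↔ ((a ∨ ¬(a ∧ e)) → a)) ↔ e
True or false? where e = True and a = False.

False

e ↔ a = True ↔ False = False
a ↔ e = False ↔ True = False
e ⊕ (a ↔ e) = True ⊕ False = True
e ∨ a = True ∨ False = True
(e ∨ a) ↔ e = True ↔ True = True
e ↔ a = True ↔ False = False
(e ↔ a) → e = False → True = True
((e ∨ a) ↔ e) ∨ ((e ↔ a) → e) = True ∨ True = True
(e ⊕ (a ↔ e)) → (((e ∨ a) ↔ e) ∨ ((e ↔ a) → e)) = True → True = True
(e ↔ a) ⊕ ((e ⊕ (a ↔ e)) → (((e ∨ a) ↔ e) ∨ ((e ↔ a) → e))) = False ⊕ True = True
a ∧ e = False ∧ True = False
¬(a ∧ e) = ¬False = True
a ∨ ¬(a ∧ e) = False ∨ True = True
(a ∨ ¬(a ∧ e)) → a = True → False = False
((e ↔ a) ⊕ ((e ⊕ (a ↔ e)) → (((e ∨ a) ↔ e) ∨ ((e ↔ a) → e)))) ↔ ((a ∨ ¬(a ∧ e)) → a) = True ↔ False = False
(((e ↔ a) ⊕ ((e ⊕ (a ↔ e)) → (((e ∨ a) ↔ e) ∨ ((e ↔ a) → e)))) ↔ ((a ∨ ¬(a ∧ e)) → a)) ↔ e = False ↔ True = False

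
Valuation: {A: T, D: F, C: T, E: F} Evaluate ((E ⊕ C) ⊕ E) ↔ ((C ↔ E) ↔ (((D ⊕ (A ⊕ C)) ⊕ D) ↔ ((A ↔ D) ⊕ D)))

F

E ⊕ C = F ⊕ T = T
(E ⊕ C) ⊕ E = T ⊕ F = T
C ↔ E = T ↔ F = F
A ⊕ C = T ⊕ T = F
D ⊕ (A ⊕ C) = F ⊕ F = F
(D ⊕ (A ⊕ C)) ⊕ D = F ⊕ F = F
A ↔ D = T ↔ F = F
(A ↔ D) ⊕ D = F ⊕ F = F
((D ⊕ (A ⊕ C)) ⊕ D) ↔ ((A ↔ D) ⊕ D) = F ↔ F = T
(C ↔ E) ↔ (((D ⊕ (A ⊕ C)) ⊕ D) ↔ ((A ↔ D) ⊕ D)) = F ↔ T = F
((E ⊕ C) ⊕ E) ↔ ((C ↔ E) ↔ (((D ⊕ (A ⊕ C)) ⊕ D) ↔ ((A ↔ D) ⊕ D))) = T ↔ F = F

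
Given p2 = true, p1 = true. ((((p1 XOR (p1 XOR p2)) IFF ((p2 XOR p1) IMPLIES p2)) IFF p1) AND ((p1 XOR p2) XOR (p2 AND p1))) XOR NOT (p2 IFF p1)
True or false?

true

p1 XOR p2 = true XOR true = false
p1 XOR (p1 XOR p2) = true XOR false = true
p2 XOR p1 = true XOR true = false
(p2 XOR p1) IMPLIES p2 = false IMPLIES true = true
(p1 XOR (p1 XOR p2)) IFF ((p2 XOR p1) IMPLIES p2) = true IFF true = true
((p1 XOR (p1 XOR p2)) IFF ((p2 XOR p1) IMPLIES p2)) IFF p1 = true IFF true = true
p1 XOR p2 = true XOR true = false
p2 AND p1 = true AND true = true
(p1 XOR p2) XOR (p2 AND p1) = false XOR true = true
(((p1 XOR (p1 XOR p2)) IFF ((p2 XOR p1) IMPLIES p2)) IFF p1) AND ((p1 XOR p2) XOR (p2 AND p1)) = true AND true = true
p2 IFF p1 = true IFF true = true
NOT (p2 IFF p1) = NOT true = false
((((p1 XOR (p1 XOR p2)) IFF ((p2 XOR p1) IMPLIES p2)) IFF p1) AND ((p1 XOR p2) XOR (p2 AND p1))) XOR NOT (p2 IFF p1) = true XOR false = true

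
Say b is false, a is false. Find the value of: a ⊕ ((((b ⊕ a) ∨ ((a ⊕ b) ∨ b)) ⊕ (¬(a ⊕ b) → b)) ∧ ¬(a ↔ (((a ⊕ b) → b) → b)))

b ⊕ a = F ⊕ F = F
a ⊕ b = F ⊕ F = F
(a ⊕ b) ∨ b = F ∨ F = F
(b ⊕ a) ∨ ((a ⊕ b) ∨ b) = F ∨ F = F
a ⊕ b = F ⊕ F = F
¬(a ⊕ b) = ¬F = T
¬(a ⊕ b) → b = T → F = F
((b ⊕ a) ∨ ((a ⊕ b) ∨ b)) ⊕ (¬(a ⊕ b) → b) = F ⊕ F = F
a ⊕ b = F ⊕ F = F
(a ⊕ b) → b = F → F = T
((a ⊕ b) → b) → b = T → F = F
a ↔ (((a ⊕ b) → b) → b) = F ↔ F = T
¬(a ↔ (((a ⊕ b) → b) → b)) = ¬T = F
(((b ⊕ a) ∨ ((a ⊕ b) ∨ b)) ⊕ (¬(a ⊕ b) → b)) ∧ ¬(a ↔ (((a ⊕ b) → b) → b)) = F ∧ F = F
a ⊕ ((((b ⊕ a) ∨ ((a ⊕ b) ∨ b)) ⊕ (¬(a ⊕ b) → b)) ∧ ¬(a ↔ (((a ⊕ b) → b) → b))) = F ⊕ F = F

F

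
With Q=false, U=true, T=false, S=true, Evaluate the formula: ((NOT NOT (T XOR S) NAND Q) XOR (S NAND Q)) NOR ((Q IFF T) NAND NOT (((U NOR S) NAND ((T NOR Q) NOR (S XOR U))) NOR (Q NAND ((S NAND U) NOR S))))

true

Substituting Q=false, U=true, T=false, S=true:
T XOR S = false XOR true = true
NOT (T XOR S) = NOT true = false
NOT NOT (T XOR S) = NOT false = true
NOT NOT (T XOR S) NAND Q = true NAND false = true
S NAND Q = true NAND false = true
(NOT NOT (T XOR S) NAND Q) XOR (S NAND Q) = true XOR true = false
Q IFF T = false IFF false = true
U NOR S = true NOR true = false
T NOR Q = false NOR false = true
S XOR U = true XOR true = false
(T NOR Q) NOR (S XOR U) = true NOR false = false
(U NOR S) NAND ((T NOR Q) NOR (S XOR U)) = false NAND false = true
S NAND U = true NAND true = false
(S NAND U) NOR S = false NOR true = false
Q NAND ((S NAND U) NOR S) = false NAND false = true
((U NOR S) NAND ((T NOR Q) NOR (S XOR U))) NOR (Q NAND ((S NAND U) NOR S)) = true NOR true = false
NOT (((U NOR S) NAND ((T NOR Q) NOR (S XOR U))) NOR (Q NAND ((S NAND U) NOR S))) = NOT false = true
(Q IFF T) NAND NOT (((U NOR S) NAND ((T NOR Q) NOR (S XOR U))) NOR (Q NAND ((S NAND U) NOR S))) = true NAND true = false
((NOT NOT (T XOR S) NAND Q) XOR (S NAND Q)) NOR ((Q IFF T) NAND NOT (((U NOR S) NAND ((T NOR Q) NOR (S XOR U))) NOR (Q NAND ((S NAND U) NOR S)))) = false NOR false = true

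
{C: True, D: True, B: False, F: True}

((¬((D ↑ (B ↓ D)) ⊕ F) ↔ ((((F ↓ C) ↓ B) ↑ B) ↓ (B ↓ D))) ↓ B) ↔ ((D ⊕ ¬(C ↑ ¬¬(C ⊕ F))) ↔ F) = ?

True

B ↓ D = False ↓ True = False
D ↑ (B ↓ D) = True ↑ False = True
(D ↑ (B ↓ D)) ⊕ F = True ⊕ True = False
¬((D ↑ (B ↓ D)) ⊕ F) = ¬False = True
F ↓ C = True ↓ True = False
(F ↓ C) ↓ B = False ↓ False = True
((F ↓ C) ↓ B) ↑ B = True ↑ False = True
B ↓ D = False ↓ True = False
(((F ↓ C) ↓ B) ↑ B) ↓ (B ↓ D) = True ↓ False = False
¬((D ↑ (B ↓ D)) ⊕ F) ↔ ((((F ↓ C) ↓ B) ↑ B) ↓ (B ↓ D)) = True ↔ False = False
(¬((D ↑ (B ↓ D)) ⊕ F) ↔ ((((F ↓ C) ↓ B) ↑ B) ↓ (B ↓ D))) ↓ B = False ↓ False = True
C ⊕ F = True ⊕ True = False
¬(C ⊕ F) = ¬False = True
¬¬(C ⊕ F) = ¬True = False
C ↑ ¬¬(C ⊕ F) = True ↑ False = True
¬(C ↑ ¬¬(C ⊕ F)) = ¬True = False
D ⊕ ¬(C ↑ ¬¬(C ⊕ F)) = True ⊕ False = True
(D ⊕ ¬(C ↑ ¬¬(C ⊕ F))) ↔ F = True ↔ True = True
((¬((D ↑ (B ↓ D)) ⊕ F) ↔ ((((F ↓ C) ↓ B) ↑ B) ↓ (B ↓ D))) ↓ B) ↔ ((D ⊕ ¬(C ↑ ¬¬(C ⊕ F))) ↔ F) = True ↔ True = True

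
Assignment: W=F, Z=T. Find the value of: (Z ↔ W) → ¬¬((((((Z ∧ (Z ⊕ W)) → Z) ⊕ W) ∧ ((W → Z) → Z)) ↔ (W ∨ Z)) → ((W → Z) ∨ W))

Substituting W=F, Z=T:
Z ↔ W = T ↔ F = F
Z ⊕ W = T ⊕ F = T
Z ∧ (Z ⊕ W) = T ∧ T = T
(Z ∧ (Z ⊕ W)) → Z = T → T = T
((Z ∧ (Z ⊕ W)) → Z) ⊕ W = T ⊕ F = T
W → Z = F → T = T
(W → Z) → Z = T → T = T
(((Z ∧ (Z ⊕ W)) → Z) ⊕ W) ∧ ((W → Z) → Z) = T ∧ T = T
W ∨ Z = F ∨ T = T
((((Z ∧ (Z ⊕ W)) → Z) ⊕ W) ∧ ((W → Z) → Z)) ↔ (W ∨ Z) = T ↔ T = T
W → Z = F → T = T
(W → Z) ∨ W = T ∨ F = T
(((((Z ∧ (Z ⊕ W)) → Z) ⊕ W) ∧ ((W → Z) → Z)) ↔ (W ∨ Z)) → ((W → Z) ∨ W) = T → T = T
¬((((((Z ∧ (Z ⊕ W)) → Z) ⊕ W) ∧ ((W → Z) → Z)) ↔ (W ∨ Z)) → ((W → Z) ∨ W)) = ¬T = F
¬¬((((((Z ∧ (Z ⊕ W)) → Z) ⊕ W) ∧ ((W → Z) → Z)) ↔ (W ∨ Z)) → ((W → Z) ∨ W)) = ¬F = T
(Z ↔ W) → ¬¬((((((Z ∧ (Z ⊕ W)) → Z) ⊕ W) ∧ ((W → Z) → Z)) ↔ (W ∨ Z)) → ((W → Z) ∨ W)) = F → T = T

T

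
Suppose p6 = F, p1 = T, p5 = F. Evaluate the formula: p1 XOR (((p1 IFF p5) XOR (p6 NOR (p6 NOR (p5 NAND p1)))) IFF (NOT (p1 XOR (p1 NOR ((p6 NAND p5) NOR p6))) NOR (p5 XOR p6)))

F

p1 IFF p5 = T IFF F = F
p5 NAND p1 = F NAND T = T
p6 NOR (p5 NAND p1) = F NOR T = F
p6 NOR (p6 NOR (p5 NAND p1)) = F NOR F = T
(p1 IFF p5) XOR (p6 NOR (p6 NOR (p5 NAND p1))) = F XOR T = T
p6 NAND p5 = F NAND F = T
(p6 NAND p5) NOR p6 = T NOR F = F
p1 NOR ((p6 NAND p5) NOR p6) = T NOR F = F
p1 XOR (p1 NOR ((p6 NAND p5) NOR p6)) = T XOR F = T
NOT (p1 XOR (p1 NOR ((p6 NAND p5) NOR p6))) = NOT T = F
p5 XOR p6 = F XOR F = F
NOT (p1 XOR (p1 NOR ((p6 NAND p5) NOR p6))) NOR (p5 XOR p6) = F NOR F = T
((p1 IFF p5) XOR (p6 NOR (p6 NOR (p5 NAND p1)))) IFF (NOT (p1 XOR (p1 NOR ((p6 NAND p5) NOR p6))) NOR (p5 XOR p6)) = T IFF T = T
p1 XOR (((p1 IFF p5) XOR (p6 NOR (p6 NOR (p5 NAND p1)))) IFF (NOT (p1 XOR (p1 NOR ((p6 NAND p5) NOR p6))) NOR (p5 XOR p6))) = T XOR T = F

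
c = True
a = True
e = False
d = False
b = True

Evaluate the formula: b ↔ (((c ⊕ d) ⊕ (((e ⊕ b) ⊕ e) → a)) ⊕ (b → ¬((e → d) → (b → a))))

False

c ⊕ d = True ⊕ False = True
e ⊕ b = False ⊕ True = True
(e ⊕ b) ⊕ e = True ⊕ False = True
((e ⊕ b) ⊕ e) → a = True → True = True
(c ⊕ d) ⊕ (((e ⊕ b) ⊕ e) → a) = True ⊕ True = False
e → d = False → False = True
b → a = True → True = True
(e → d) → (b → a) = True → True = True
¬((e → d) → (b → a)) = ¬True = False
b → ¬((e → d) → (b → a)) = True → False = False
((c ⊕ d) ⊕ (((e ⊕ b) ⊕ e) → a)) ⊕ (b → ¬((e → d) → (b → a))) = False ⊕ False = False
b ↔ (((c ⊕ d) ⊕ (((e ⊕ b) ⊕ e) → a)) ⊕ (b → ¬((e → d) → (b → a)))) = True ↔ False = False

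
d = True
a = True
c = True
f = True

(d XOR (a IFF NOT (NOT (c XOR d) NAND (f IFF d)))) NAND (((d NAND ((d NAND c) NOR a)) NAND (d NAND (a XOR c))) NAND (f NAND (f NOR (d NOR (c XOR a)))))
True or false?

c XOR d = True XOR True = False
NOT (c XOR d) = NOT False = True
f IFF d = True IFF True = True
NOT (c XOR d) NAND (f IFF d) = True NAND True = False
NOT (NOT (c XOR d) NAND (f IFF d)) = NOT False = True
a IFF NOT (NOT (c XOR d) NAND (f IFF d)) = True IFF True = True
d XOR (a IFF NOT (NOT (c XOR d) NAND (f IFF d))) = True XOR True = False
d NAND c = True NAND True = False
(d NAND c) NOR a = False NOR True = False
d NAND ((d NAND c) NOR a) = True NAND False = True
a XOR c = True XOR True = False
d NAND (a XOR c) = True NAND False = True
(d NAND ((d NAND c) NOR a)) NAND (d NAND (a XOR c)) = True NAND True = False
c XOR a = True XOR True = False
d NOR (c XOR a) = True NOR False = False
f NOR (d NOR (c XOR a)) = True NOR False = False
f NAND (f NOR (d NOR (c XOR a))) = True NAND False = True
((d NAND ((d NAND c) NOR a)) NAND (d NAND (a XOR c))) NAND (f NAND (f NOR (d NOR (c XOR a)))) = False NAND True = True
(d XOR (a IFF NOT (NOT (c XOR d) NAND (f IFF d)))) NAND (((d NAND ((d NAND c) NOR a)) NAND (d NAND (a XOR c))) NAND (f NAND (f NOR (d NOR (c XOR a))))) = False NAND True = True

True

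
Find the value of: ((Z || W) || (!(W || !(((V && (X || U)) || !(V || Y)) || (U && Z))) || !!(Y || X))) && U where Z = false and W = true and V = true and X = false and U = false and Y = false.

false

Z || W = false || true = true
X || U = false || false = false
V && (X || U) = true && false = false
V || Y = true || false = true
!(V || Y) = !true = false
(V && (X || U)) || !(V || Y) = false || false = false
U && Z = false && false = false
((V && (X || U)) || !(V || Y)) || (U && Z) = false || false = false
!(((V && (X || U)) || !(V || Y)) || (U && Z)) = !false = true
W || !(((V && (X || U)) || !(V || Y)) || (U && Z)) = true || true = true
!(W || !(((V && (X || U)) || !(V || Y)) || (U && Z))) = !true = false
Y || X = false || false = false
!(Y || X) = !false = true
!!(Y || X) = !true = false
!(W || !(((V && (X || U)) || !(V || Y)) || (U && Z))) || !!(Y || X) = false || false = false
(Z || W) || (!(W || !(((V && (X || U)) || !(V || Y)) || (U && Z))) || !!(Y || X)) = true || false = true
((Z || W) || (!(W || !(((V && (X || U)) || !(V || Y)) || (U && Z))) || !!(Y || X))) && U = true && false = false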